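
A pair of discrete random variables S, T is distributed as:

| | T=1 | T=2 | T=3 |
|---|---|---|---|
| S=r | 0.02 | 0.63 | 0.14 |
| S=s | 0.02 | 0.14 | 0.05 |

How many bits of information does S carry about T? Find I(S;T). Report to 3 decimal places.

Marginals: p(S) = (0.7900, 0.2100), p(T) = (0.0400, 0.7700, 0.1900).
I(S;T) = H(S) + H(T) − H(S,T).
H(S) = 0.7415, H(T) = 0.9313, H(S,T) = 1.6560.
I(S;T) = 0.7415 + 0.9313 − 1.6560 = 0.017 bits.

0.017 bits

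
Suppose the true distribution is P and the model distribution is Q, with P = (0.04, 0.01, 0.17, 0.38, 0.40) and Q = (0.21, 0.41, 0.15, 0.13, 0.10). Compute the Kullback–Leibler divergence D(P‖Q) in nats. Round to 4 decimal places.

D(P‖Q) = Σ p·ln(p/q).
  0.04·ln(0.04/0.21) = -0.06633
  0.01·ln(0.01/0.41) = -0.03714
  0.17·ln(0.17/0.15) = 0.02128
  0.38·ln(0.38/0.13) = 0.40760
  0.40·ln(0.40/0.10) = 0.55452
D(P‖Q) = 0.8799 nats.

0.8799 nats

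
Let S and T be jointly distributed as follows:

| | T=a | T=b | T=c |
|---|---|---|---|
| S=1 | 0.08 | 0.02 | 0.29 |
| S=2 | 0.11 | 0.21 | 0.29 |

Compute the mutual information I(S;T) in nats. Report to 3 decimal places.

0.069 nats

Marginals: p(S) = (0.3900, 0.6100), p(T) = (0.1900, 0.2300, 0.5800).
I(S;T) = H(S) + H(T) − H(S,T).
H(S) = 0.6687, H(T) = 0.9695, H(S,T) = 1.5688.
I(S;T) = 0.6687 + 0.9695 − 1.5688 = 0.069 nats.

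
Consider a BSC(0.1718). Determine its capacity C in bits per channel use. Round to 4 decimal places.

0.3382 bits

Binary symmetric channel: C = 1 − h₂(ε) where h₂ is the binary entropy function.
h₂(0.1718) = −0.1718·log₂0.1718 − 0.8282·log₂0.8282 = 0.6618.
C = 1 − 0.6618 = 0.3382 bits per channel use.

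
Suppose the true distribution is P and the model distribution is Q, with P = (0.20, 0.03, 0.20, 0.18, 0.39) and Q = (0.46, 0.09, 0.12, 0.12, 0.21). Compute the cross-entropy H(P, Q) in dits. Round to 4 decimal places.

0.7131 dits

H(P,Q) = −Σ p·log₁₀ q.
  −0.20·log₁₀(0.46) = 0.06745
  −0.03·log₁₀(0.09) = 0.03137
  −0.20·log₁₀(0.12) = 0.18416
  −0.18·log₁₀(0.12) = 0.16575
  −0.39·log₁₀(0.21) = 0.26433
H(P,Q) = 0.7131 dits.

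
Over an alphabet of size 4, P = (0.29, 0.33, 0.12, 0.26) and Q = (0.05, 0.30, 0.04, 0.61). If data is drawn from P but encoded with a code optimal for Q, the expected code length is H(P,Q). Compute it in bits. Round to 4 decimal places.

H(P,Q) = −Σ p·log₂ q.
  −0.29·log₂(0.05) = 1.25336
  −0.33·log₂(0.30) = 0.57320
  −0.12·log₂(0.04) = 0.55726
  −0.26·log₂(0.61) = 0.18541
H(P,Q) = 2.5692 bits.

2.5692 bits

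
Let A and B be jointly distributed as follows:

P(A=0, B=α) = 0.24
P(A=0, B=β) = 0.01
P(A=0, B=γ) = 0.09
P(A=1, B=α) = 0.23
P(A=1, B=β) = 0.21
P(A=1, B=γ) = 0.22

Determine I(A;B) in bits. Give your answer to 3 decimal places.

Marginals: p(A) = (0.3400, 0.6600), p(B) = (0.4700, 0.2200, 0.3100).
I(A;B) = Σ p(x,y)·log₂[p(x,y)/(p(x)p(y))].
  (0,α): 0.24·log₂(1.5019) = 0.1408
  (0,β): 0.01·log₂(0.1337) = -0.0290
  (0,γ): 0.09·log₂(0.8539) = -0.0205
  (1,α): 0.23·log₂(0.7415) = -0.0993
  (1,β): 0.21·log₂(1.4463) = 0.1118
  (1,γ): 0.22·log₂(1.0753) = 0.0230
Sum = 0.127 bits.

0.127 bits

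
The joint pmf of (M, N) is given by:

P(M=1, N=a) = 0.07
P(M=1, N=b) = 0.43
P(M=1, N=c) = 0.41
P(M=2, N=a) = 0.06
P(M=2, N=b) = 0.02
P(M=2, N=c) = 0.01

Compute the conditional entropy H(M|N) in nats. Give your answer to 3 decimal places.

Chain rule: H(M|N) = H(M,N) − H(N).
Marginals: p(M) = (0.9100, 0.0900), p(N) = (0.1300, 0.4500, 0.4200).
H(M,N) = 1.2077 nats; H(N) = 0.9889 nats.
H(M|N) = 1.2077 − 0.9889 = 0.219 nats.

0.219 nats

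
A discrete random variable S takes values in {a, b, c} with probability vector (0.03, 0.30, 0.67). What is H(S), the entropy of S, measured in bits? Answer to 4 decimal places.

H(S) = −Σ p·log₂ p.
  −(0.03)·log₂(0.03) = 0.15177
  −(0.30)·log₂(0.30) = 0.52109
  −(0.67)·log₂(0.67) = 0.38710
Sum: 0.15177 + 0.52109 + 0.38710 = 1.0600 bits.

1.0600 bits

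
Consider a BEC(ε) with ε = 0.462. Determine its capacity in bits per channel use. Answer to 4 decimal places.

Binary erasure channel: capacity C = 1 − ε.
C = 1 − 0.462 = 0.5380 bits per channel use.

0.5380 bits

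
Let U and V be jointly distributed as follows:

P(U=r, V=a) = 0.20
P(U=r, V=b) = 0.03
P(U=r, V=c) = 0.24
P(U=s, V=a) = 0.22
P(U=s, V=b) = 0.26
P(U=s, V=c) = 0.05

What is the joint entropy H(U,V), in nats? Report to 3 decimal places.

H(U,V) = −Σ p(x,y)·ln p(x,y) over all 6 cells.
  cell (r,a): −0.20·ln0.20 = 0.3219
  cell (r,b): −0.03·ln0.03 = 0.1052
  cell (r,c): −0.24·ln0.24 = 0.3425
  cell (s,a): −0.22·ln0.22 = 0.3331
  cell (s,b): −0.26·ln0.26 = 0.3502
  cell (s,c): −0.05·ln0.05 = 0.1498
Sum = 1.603 nats.

1.603 nats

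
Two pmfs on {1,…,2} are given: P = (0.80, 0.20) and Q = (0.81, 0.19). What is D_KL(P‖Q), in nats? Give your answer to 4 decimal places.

0.0003 nats

D(P‖Q) = Σ p·ln(p/q).
  0.80·ln(0.80/0.81) = -0.00994
  0.20·ln(0.20/0.19) = 0.01026
D(P‖Q) = 0.0003 nats.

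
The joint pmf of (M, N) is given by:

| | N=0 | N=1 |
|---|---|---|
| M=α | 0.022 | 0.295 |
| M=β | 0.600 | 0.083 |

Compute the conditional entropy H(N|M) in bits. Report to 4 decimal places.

Marginals: p(M) = (0.3170, 0.6830), p(N) = (0.6220, 0.3780).
H(N|M) = Σ p(M) · H(N|M=·).
  M=α: p=0.3170, H(N|M=α) = 0.3637
  M=β: p=0.6830, H(N|M=β) = 0.5337
Weighted sum = 0.4798 bits.

0.4798 bits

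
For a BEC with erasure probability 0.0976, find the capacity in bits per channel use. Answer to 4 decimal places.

Binary erasure channel: capacity C = 1 − ε.
C = 1 − 0.0976 = 0.9024 bits per channel use.

0.9024 bits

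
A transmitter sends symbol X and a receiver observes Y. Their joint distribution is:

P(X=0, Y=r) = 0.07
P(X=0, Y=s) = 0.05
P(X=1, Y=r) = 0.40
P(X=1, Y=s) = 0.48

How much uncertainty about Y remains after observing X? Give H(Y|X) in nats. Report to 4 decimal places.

0.6878 nats

Marginals: p(X) = (0.1200, 0.8800), p(Y) = (0.4700, 0.5300).
H(Y|X) = Σ p(X) · H(Y|X=·).
  X=0: p=0.1200, H(Y|X=0) = 0.6792
  X=1: p=0.8800, H(Y|X=1) = 0.6890
Weighted sum = 0.6878 nats.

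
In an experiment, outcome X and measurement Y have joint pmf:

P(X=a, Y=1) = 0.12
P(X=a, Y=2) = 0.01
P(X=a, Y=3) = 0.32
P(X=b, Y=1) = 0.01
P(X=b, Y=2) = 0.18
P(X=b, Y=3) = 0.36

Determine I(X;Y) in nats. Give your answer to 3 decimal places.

Marginals: p(X) = (0.4500, 0.5500), p(Y) = (0.1300, 0.1900, 0.6800).
I(X;Y) = H(X) + H(Y) − H(X,Y).
H(X) = 0.6881, H(Y) = 0.8430, H(X,Y) = 1.3876.
I(X;Y) = 0.6881 + 0.8430 − 1.3876 = 0.144 nats.

0.144 nats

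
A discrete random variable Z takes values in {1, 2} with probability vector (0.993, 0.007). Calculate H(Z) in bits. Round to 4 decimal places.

0.0602 bits

H(Z) = −Σ p·log₂ p.
  −(0.993)·log₂(0.993) = 0.01006
  −(0.007)·log₂(0.007) = 0.05011
Sum: 0.01006 + 0.05011 = 0.0602 bits.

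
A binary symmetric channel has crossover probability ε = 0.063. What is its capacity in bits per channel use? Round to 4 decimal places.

Binary symmetric channel: C = 1 − h₂(ε) where h₂ is the binary entropy function.
h₂(0.063) = −0.063·log₂0.063 − 0.937·log₂0.937 = 0.3392.
C = 1 − 0.3392 = 0.6608 bits per channel use.

0.6608 bits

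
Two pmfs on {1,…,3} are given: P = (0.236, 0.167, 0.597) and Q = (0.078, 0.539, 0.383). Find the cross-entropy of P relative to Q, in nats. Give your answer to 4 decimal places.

1.2782 nats

H(P,Q) = −Σ p·ln q.
  −0.236·ln(0.078) = 0.60205
  −0.167·ln(0.539) = 0.10321
  −0.597·ln(0.383) = 0.57295
H(P,Q) = 1.2782 nats.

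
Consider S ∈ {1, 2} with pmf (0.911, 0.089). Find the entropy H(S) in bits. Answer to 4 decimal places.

0.4331 bits

H(S) = −Σ p·log₂ p.
  −(0.911)·log₂(0.911) = 0.12251
  −(0.089)·log₂(0.089) = 0.31061
Sum: 0.12251 + 0.31061 = 0.4331 bits.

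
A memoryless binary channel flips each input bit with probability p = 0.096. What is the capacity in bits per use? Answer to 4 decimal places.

Binary symmetric channel: C = 1 − h₂(ε) where h₂ is the binary entropy function.
h₂(0.096) = −0.096·log₂0.096 − 0.904·log₂0.904 = 0.4562.
C = 1 − 0.4562 = 0.5438 bits per channel use.

0.5438 bits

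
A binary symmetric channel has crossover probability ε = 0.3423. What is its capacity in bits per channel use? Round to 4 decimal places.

0.0730 bits

Binary symmetric channel: C = 1 − h₂(ε) where h₂ is the binary entropy function.
h₂(0.3423) = −0.3423·log₂0.3423 − 0.6577·log₂0.6577 = 0.9270.
C = 1 − 0.9270 = 0.0730 bits per channel use.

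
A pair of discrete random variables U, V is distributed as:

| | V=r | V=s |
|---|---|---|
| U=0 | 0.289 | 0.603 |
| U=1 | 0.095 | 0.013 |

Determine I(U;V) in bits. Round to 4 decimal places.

Marginals: p(U) = (0.8920, 0.1080), p(V) = (0.3840, 0.6160).
I(U;V) = H(U) + H(V) − H(U,V).
H(U) = 0.4939, H(V) = 0.9608, H(U,V) = 1.3617.
I(U;V) = 0.4939 + 0.9608 − 1.3617 = 0.0930 bits.

0.0930 bits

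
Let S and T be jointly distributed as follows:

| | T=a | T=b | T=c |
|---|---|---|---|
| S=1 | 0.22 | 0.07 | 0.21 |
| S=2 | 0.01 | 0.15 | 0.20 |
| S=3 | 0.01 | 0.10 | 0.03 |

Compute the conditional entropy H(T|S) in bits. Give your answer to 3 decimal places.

Marginals: p(S) = (0.5000, 0.3600, 0.1400), p(T) = (0.2400, 0.3200, 0.4400).
H(T|S) = Σ p(S) · H(T|S=·).
  S=1: p=0.5000, H(T|S=1) = 1.4439
  S=2: p=0.3600, H(T|S=2) = 1.1410
  S=3: p=0.1400, H(T|S=3) = 1.0949
Weighted sum = 1.286 bits.

1.286 bits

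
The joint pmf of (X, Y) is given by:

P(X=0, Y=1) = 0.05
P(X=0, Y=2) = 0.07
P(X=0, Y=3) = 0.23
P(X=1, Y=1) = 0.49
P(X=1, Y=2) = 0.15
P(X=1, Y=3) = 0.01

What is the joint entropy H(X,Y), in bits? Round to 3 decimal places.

H(X,Y) = −Σ p(x,y)·log₂ p(x,y) over all 6 cells.
  cell (0,1): −0.05·log₂0.05 = 0.2161
  cell (0,2): −0.07·log₂0.07 = 0.2686
  cell (0,3): −0.23·log₂0.23 = 0.4877
  cell (1,1): −0.49·log₂0.49 = 0.5043
  cell (1,2): −0.15·log₂0.15 = 0.4105
  cell (1,3): −0.01·log₂0.01 = 0.0664
Sum = 1.954 bits.

1.954 bits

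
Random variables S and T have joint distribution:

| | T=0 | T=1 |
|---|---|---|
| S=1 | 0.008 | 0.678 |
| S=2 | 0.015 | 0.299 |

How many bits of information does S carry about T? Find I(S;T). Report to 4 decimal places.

0.0082 bits

Marginals: p(S) = (0.6860, 0.3140), p(T) = (0.0230, 0.9770).
I(S;T) = Σ p(x,y)·log₂[p(x,y)/(p(x)p(y))].
  (1,0): 0.008·log₂(0.5070) = -0.00784
  (1,1): 0.678·log₂(1.0116) = 0.01129
  (2,0): 0.015·log₂(2.0770) = 0.01582
  (2,1): 0.299·log₂(0.9746) = -0.01108
Sum = 0.0082 bits.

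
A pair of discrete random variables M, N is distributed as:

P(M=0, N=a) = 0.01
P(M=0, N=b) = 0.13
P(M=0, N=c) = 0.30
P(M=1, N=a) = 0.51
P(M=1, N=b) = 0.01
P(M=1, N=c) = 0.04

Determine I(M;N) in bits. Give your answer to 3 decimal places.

Marginals: p(M) = (0.4400, 0.5600), p(N) = (0.5200, 0.1400, 0.3400).
I(M;N) = Σ p(x,y)·log₂[p(x,y)/(p(x)p(y))].
  (0,a): 0.01·log₂(0.0437) = -0.0452
  (0,b): 0.13·log₂(2.1104) = 0.1401
  (0,c): 0.30·log₂(2.0053) = 0.3012
  (1,a): 0.51·log₂(1.7514) = 0.4123
  (1,b): 0.01·log₂(0.1276) = -0.0297
  (1,c): 0.04·log₂(0.2101) = -0.0900
Sum = 0.689 bits.

0.689 bits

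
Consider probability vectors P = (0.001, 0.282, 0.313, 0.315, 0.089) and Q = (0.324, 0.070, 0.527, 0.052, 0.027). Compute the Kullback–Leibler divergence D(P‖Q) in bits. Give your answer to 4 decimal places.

1.2951 bits

D(P‖Q) = Σ p·log₂(p/q).
  0.001·log₂(0.001/0.324) = -0.00834
  0.282·log₂(0.282/0.070) = 0.56690
  0.313·log₂(0.313/0.527) = -0.23526
  0.315·log₂(0.315/0.052) = 0.81861
  0.089·log₂(0.089/0.027) = 0.15316
D(P‖Q) = 1.2951 bits.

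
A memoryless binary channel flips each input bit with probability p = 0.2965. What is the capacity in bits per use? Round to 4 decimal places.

Binary symmetric channel: C = 1 − h₂(ε) where h₂ is the binary entropy function.
h₂(0.2965) = −0.2965·log₂0.2965 − 0.7035·log₂0.7035 = 0.8770.
C = 1 − 0.8770 = 0.1230 bits per channel use.

0.1230 bits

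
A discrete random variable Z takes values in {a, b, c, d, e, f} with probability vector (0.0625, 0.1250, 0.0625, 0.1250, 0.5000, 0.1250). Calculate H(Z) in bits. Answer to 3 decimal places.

H(Z) = −Σ p·log₂ p.
  −(0.0625)·log₂(0.0625) = 0.2500
  −(0.1250)·log₂(0.1250) = 0.3750
  −(0.0625)·log₂(0.0625) = 0.2500
  −(0.1250)·log₂(0.1250) = 0.3750
  −(0.5000)·log₂(0.5000) = 0.5000
  −(0.1250)·log₂(0.1250) = 0.3750
Sum: 0.2500 + 0.3750 + 0.2500 + 0.3750 + 0.5000 + 0.3750 = 2.125 bits.

2.125 bits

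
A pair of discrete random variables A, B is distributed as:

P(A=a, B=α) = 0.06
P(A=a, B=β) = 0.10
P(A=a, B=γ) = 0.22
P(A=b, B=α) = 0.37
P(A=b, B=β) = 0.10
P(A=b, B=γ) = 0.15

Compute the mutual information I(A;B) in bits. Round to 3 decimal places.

0.147 bits

Marginals: p(A) = (0.3800, 0.6200), p(B) = (0.4300, 0.2000, 0.3700).
I(A;B) = Σ p(x,y)·log₂[p(x,y)/(p(x)p(y))].
  (a,α): 0.06·log₂(0.3672) = -0.0867
  (a,β): 0.10·log₂(1.3158) = 0.0396
  (a,γ): 0.22·log₂(1.5647) = 0.1421
  (b,α): 0.37·log₂(1.3878) = 0.1750
  (b,β): 0.10·log₂(0.8065) = -0.0310
  (b,γ): 0.15·log₂(0.6539) = -0.0919
Sum = 0.147 bits.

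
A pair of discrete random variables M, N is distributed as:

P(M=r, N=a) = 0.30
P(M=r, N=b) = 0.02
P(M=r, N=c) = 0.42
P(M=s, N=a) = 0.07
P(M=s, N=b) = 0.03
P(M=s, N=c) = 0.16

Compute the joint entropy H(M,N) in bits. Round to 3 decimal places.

H(M,N) = −Σ p(x,y)·log₂ p(x,y) over all 6 cells.
  cell (r,a): −0.30·log₂0.30 = 0.5211
  cell (r,b): −0.02·log₂0.02 = 0.1129
  cell (r,c): −0.42·log₂0.42 = 0.5256
  cell (s,a): −0.07·log₂0.07 = 0.2686
  cell (s,b): −0.03·log₂0.03 = 0.1518
  cell (s,c): −0.16·log₂0.16 = 0.4230
Sum = 2.003 bits.

2.003 bits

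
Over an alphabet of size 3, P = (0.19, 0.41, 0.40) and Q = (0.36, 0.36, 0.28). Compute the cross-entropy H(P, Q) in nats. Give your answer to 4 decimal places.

1.1222 nats

H(P,Q) = −Σ p·ln q.
  −0.19·ln(0.36) = 0.19411
  −0.41·ln(0.36) = 0.41888
  −0.40·ln(0.28) = 0.50919
H(P,Q) = 1.1222 nats.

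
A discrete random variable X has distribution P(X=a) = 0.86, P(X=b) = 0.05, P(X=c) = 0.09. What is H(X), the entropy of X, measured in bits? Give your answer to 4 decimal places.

0.7159 bits

H(X) = −Σ p·log₂ p.
  −(0.86)·log₂(0.86) = 0.18713
  −(0.05)·log₂(0.05) = 0.21610
  −(0.09)·log₂(0.09) = 0.31265
Sum: 0.18713 + 0.21610 + 0.31265 = 0.7159 bits.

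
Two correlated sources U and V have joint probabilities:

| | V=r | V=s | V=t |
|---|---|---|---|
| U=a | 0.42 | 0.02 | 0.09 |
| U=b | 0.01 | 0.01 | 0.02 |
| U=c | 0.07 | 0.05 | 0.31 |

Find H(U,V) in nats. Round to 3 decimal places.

1.529 nats

H(U,V) = −Σ p(x,y)·ln p(x,y) over all 9 cells.
  cell (a,r): −0.42·ln0.42 = 0.3644
  cell (a,s): −0.02·ln0.02 = 0.0782
  cell (a,t): −0.09·ln0.09 = 0.2167
  cell (b,r): −0.01·ln0.01 = 0.0461
  cell (b,s): −0.01·ln0.01 = 0.0461
  cell (b,t): −0.02·ln0.02 = 0.0782
  cell (c,r): −0.07·ln0.07 = 0.1861
  cell (c,s): −0.05·ln0.05 = 0.1498
  cell (c,t): −0.31·ln0.31 = 0.3631
Sum = 1.529 nats.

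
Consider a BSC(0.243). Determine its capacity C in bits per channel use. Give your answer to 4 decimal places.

0.2000 bits

Binary symmetric channel: C = 1 − h₂(ε) where h₂ is the binary entropy function.
h₂(0.243) = −0.243·log₂0.243 − 0.757·log₂0.757 = 0.8000.
C = 1 − 0.8000 = 0.2000 bits per channel use.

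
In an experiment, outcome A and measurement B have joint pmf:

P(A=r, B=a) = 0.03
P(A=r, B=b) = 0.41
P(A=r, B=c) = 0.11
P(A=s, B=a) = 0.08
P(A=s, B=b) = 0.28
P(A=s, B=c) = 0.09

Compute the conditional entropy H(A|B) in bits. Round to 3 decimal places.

Marginals: p(A) = (0.5500, 0.4500), p(B) = (0.1100, 0.6900, 0.2000).
H(A|B) = Σ p(B) · H(A|B=·).
  B=a: p=0.1100, H(A|B=a) = 0.8454
  B=b: p=0.6900, H(A|B=b) = 0.9742
  B=c: p=0.2000, H(A|B=c) = 0.9928
Weighted sum = 0.964 bits.

0.964 bits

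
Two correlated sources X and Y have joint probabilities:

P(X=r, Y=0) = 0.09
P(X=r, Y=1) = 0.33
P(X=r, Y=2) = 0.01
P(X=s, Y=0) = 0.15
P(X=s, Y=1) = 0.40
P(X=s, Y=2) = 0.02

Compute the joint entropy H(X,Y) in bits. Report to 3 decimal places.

1.959 bits

H(X,Y) = −Σ p(x,y)·log₂ p(x,y) over all 6 cells.
  cell (r,0): −0.09·log₂0.09 = 0.3127
  cell (r,1): −0.33·log₂0.33 = 0.5278
  cell (r,2): −0.01·log₂0.01 = 0.0664
  cell (s,0): −0.15·log₂0.15 = 0.4105
  cell (s,1): −0.40·log₂0.40 = 0.5288
  cell (s,2): −0.02·log₂0.02 = 0.1129
Sum = 1.959 bits.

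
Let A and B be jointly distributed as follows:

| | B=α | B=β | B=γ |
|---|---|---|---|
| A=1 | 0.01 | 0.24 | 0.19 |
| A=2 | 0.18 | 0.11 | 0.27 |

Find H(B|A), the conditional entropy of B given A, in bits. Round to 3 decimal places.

1.332 bits

Chain rule: H(B|A) = H(A,B) − H(A).
Marginals: p(A) = (0.4400, 0.5600), p(B) = (0.1900, 0.3500, 0.4600).
H(A,B) = 2.3214 bits; H(A) = 0.9896 bits.
H(B|A) = 2.3214 − 0.9896 = 1.332 bits.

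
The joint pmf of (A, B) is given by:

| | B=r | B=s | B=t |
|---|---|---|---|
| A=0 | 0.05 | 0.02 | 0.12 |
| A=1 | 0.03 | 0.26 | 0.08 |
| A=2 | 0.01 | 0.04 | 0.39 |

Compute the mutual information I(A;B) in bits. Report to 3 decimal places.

0.368 bits

Marginals: p(A) = (0.1900, 0.3700, 0.4400), p(B) = (0.0900, 0.3200, 0.5900).
I(A;B) = H(A) + H(B) − H(A,B).
H(A) = 1.5071, H(B) = 1.2878, H(A,B) = 2.4266.
I(A;B) = 1.5071 + 1.2878 − 2.4266 = 0.368 bits.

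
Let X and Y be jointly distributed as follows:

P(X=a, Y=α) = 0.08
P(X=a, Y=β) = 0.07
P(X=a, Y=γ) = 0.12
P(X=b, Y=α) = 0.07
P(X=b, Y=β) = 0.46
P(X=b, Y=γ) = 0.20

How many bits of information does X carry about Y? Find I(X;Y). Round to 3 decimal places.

0.088 bits

Marginals: p(X) = (0.2700, 0.7300), p(Y) = (0.1500, 0.5300, 0.3200).
I(X;Y) = H(X) + H(Y) − H(X,Y).
H(X) = 0.8415, H(Y) = 1.4220, H(X,Y) = 2.1754.
I(X;Y) = 0.8415 + 1.4220 − 2.1754 = 0.088 bits.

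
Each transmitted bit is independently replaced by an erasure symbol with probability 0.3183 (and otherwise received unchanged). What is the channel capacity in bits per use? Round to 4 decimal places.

Binary erasure channel: capacity C = 1 − ε.
C = 1 − 0.3183 = 0.6817 bits per channel use.

0.6817 bits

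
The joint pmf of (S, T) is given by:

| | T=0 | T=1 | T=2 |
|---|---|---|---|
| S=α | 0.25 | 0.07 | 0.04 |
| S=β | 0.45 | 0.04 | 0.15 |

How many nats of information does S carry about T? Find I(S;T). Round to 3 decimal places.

Marginals: p(S) = (0.3600, 0.6400), p(T) = (0.7000, 0.1100, 0.1900).
I(S;T) = H(S) + H(T) − H(S,T).
H(S) = 0.6534, H(T) = 0.8080, H(S,T) = 1.4341.
I(S;T) = 0.6534 + 0.8080 − 1.4341 = 0.027 nats.

0.027 nats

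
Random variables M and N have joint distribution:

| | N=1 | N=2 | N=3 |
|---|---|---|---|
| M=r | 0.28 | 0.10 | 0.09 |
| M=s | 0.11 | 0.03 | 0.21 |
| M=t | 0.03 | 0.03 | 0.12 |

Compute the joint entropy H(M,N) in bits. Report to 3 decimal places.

H(M,N) = −Σ p(x,y)·log₂ p(x,y) over all 9 cells.
  cell (r,1): −0.28·log₂0.28 = 0.5142
  cell (r,2): −0.10·log₂0.10 = 0.3322
  cell (r,3): −0.09·log₂0.09 = 0.3127
  cell (s,1): −0.11·log₂0.11 = 0.3503
  cell (s,2): −0.03·log₂0.03 = 0.1518
  cell (s,3): −0.21·log₂0.21 = 0.4728
  cell (t,1): −0.03·log₂0.03 = 0.1518
  cell (t,2): −0.03·log₂0.03 = 0.1518
  cell (t,3): −0.12·log₂0.12 = 0.3671
Sum = 2.805 bits.

2.805 bits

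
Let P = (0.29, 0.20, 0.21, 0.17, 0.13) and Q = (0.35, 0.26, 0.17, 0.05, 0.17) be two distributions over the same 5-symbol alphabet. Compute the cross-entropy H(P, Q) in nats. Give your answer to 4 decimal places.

1.6856 nats

H(P,Q) = −Σ p·ln q.
  −0.29·ln(0.35) = 0.30445
  −0.20·ln(0.26) = 0.26941
  −0.21·ln(0.17) = 0.37211
  −0.17·ln(0.05) = 0.50927
  −0.13·ln(0.17) = 0.23035
H(P,Q) = 1.6856 nats.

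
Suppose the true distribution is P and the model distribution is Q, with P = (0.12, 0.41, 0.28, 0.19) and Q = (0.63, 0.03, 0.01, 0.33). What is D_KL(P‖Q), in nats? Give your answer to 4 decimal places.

1.7013 nats

D(P‖Q) = Σ p·ln(p/q).
  0.12·ln(0.12/0.63) = -0.19899
  0.41·ln(0.41/0.03) = 1.07213
  0.28·ln(0.28/0.01) = 0.93302
  0.19·ln(0.19/0.33) = -0.10489
D(P‖Q) = 1.7013 nats.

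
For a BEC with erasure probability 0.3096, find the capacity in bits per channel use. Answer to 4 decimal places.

0.6904 bits

Binary erasure channel: capacity C = 1 − ε.
C = 1 − 0.3096 = 0.6904 bits per channel use.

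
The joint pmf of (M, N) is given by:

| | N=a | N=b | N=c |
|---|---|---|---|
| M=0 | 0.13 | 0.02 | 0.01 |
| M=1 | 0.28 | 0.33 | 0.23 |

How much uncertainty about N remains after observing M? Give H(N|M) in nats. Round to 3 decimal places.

Chain rule: H(N|M) = H(M,N) − H(M).
Marginals: p(M) = (0.1600, 0.8400), p(N) = (0.4100, 0.3500, 0.2400).
H(M,N) = 1.4498 nats; H(M) = 0.4397 nats.
H(N|M) = 1.4498 − 0.4397 = 1.010 nats.

1.010 nats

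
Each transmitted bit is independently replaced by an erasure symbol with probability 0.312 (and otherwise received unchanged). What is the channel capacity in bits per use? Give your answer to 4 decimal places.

Binary erasure channel: capacity C = 1 − ε.
C = 1 − 0.312 = 0.6880 bits per channel use.

0.6880 bits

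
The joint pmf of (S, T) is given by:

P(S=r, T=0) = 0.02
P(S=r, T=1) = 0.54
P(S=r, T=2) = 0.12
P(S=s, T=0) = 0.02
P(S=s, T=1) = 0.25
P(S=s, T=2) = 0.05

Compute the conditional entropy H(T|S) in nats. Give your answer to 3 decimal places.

0.613 nats

Chain rule: H(T|S) = H(S,T) − H(S).
Marginals: p(S) = (0.6800, 0.3200), p(T) = (0.0400, 0.7900, 0.1700).
H(S,T) = 1.2400 nats; H(S) = 0.6269 nats.
H(T|S) = 1.2400 − 0.6269 = 0.613 nats.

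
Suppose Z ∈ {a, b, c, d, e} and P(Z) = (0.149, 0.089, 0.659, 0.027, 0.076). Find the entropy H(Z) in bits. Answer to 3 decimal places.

1.540 bits

H(Z) = −Σ p·log₂ p.
  −(0.149)·log₂(0.149) = 0.4092
  −(0.089)·log₂(0.089) = 0.3106
  −(0.659)·log₂(0.659) = 0.3965
  −(0.027)·log₂(0.027) = 0.1407
  −(0.076)·log₂(0.076) = 0.2826
Sum: 0.4092 + 0.3106 + 0.3965 + 0.1407 + 0.2826 = 1.540 bits.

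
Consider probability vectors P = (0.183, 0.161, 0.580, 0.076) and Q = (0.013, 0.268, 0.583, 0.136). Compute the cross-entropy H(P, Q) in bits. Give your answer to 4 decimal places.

2.1227 bits

H(P,Q) = −Σ p·log₂ q.
  −0.183·log₂(0.013) = 1.14656
  −0.161·log₂(0.268) = 0.30585
  −0.580·log₂(0.583) = 0.45149
  −0.076·log₂(0.136) = 0.21875
H(P,Q) = 2.1227 bits.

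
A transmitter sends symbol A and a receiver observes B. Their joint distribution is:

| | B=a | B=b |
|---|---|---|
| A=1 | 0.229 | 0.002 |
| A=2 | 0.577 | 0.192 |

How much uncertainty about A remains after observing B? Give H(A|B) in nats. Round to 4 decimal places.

Marginals: p(A) = (0.2310, 0.7690), p(B) = (0.8060, 0.1940).
H(A|B) = Σ p(B) · H(A|B=·).
  B=a: p=0.8060, H(A|B=a) = 0.5968
  B=b: p=0.1940, H(A|B=b) = 0.0574
Weighted sum = 0.4922 nats.

0.4922 nats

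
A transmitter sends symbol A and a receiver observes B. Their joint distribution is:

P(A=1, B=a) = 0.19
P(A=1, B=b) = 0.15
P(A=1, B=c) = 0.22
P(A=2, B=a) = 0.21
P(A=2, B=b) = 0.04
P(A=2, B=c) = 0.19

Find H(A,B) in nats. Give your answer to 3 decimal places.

1.705 nats

H(A,B) = −Σ p(x,y)·ln p(x,y) over all 6 cells.
  cell (1,a): −0.19·ln0.19 = 0.3155
  cell (1,b): −0.15·ln0.15 = 0.2846
  cell (1,c): −0.22·ln0.22 = 0.3331
  cell (2,a): −0.21·ln0.21 = 0.3277
  cell (2,b): −0.04·ln0.04 = 0.1288
  cell (2,c): −0.19·ln0.19 = 0.3155
Sum = 1.705 nats.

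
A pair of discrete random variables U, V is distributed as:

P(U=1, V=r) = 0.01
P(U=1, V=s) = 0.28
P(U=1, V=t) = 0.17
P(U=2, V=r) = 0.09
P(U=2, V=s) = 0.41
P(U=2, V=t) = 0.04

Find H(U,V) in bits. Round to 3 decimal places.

H(U,V) = −Σ p(x,y)·log₂ p(x,y) over all 6 cells.
  cell (1,r): −0.01·log₂0.01 = 0.0664
  cell (1,s): −0.28·log₂0.28 = 0.5142
  cell (1,t): −0.17·log₂0.17 = 0.4346
  cell (2,r): −0.09·log₂0.09 = 0.3127
  cell (2,s): −0.41·log₂0.41 = 0.5274
  cell (2,t): −0.04·log₂0.04 = 0.1858
Sum = 2.041 bits.

2.041 bits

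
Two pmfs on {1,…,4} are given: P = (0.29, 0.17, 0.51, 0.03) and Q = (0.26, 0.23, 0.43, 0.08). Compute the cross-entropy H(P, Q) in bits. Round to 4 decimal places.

H(P,Q) = −Σ p·log₂ q.
  −0.29·log₂(0.26) = 0.56359
  −0.17·log₂(0.23) = 0.36045
  −0.51·log₂(0.43) = 0.62097
  −0.03·log₂(0.08) = 0.10932
H(P,Q) = 1.6543 bits.

1.6543 bits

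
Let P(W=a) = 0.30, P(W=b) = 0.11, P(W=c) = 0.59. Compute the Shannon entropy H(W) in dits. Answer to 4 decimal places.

0.3975 dits

H(W) = −Σ p·log₁₀ p.
  −(0.30)·log₁₀(0.30) = 0.15686
  −(0.11)·log₁₀(0.11) = 0.10545
  −(0.59)·log₁₀(0.59) = 0.13520
Sum: 0.15686 + 0.10545 + 0.13520 = 0.3975 dits.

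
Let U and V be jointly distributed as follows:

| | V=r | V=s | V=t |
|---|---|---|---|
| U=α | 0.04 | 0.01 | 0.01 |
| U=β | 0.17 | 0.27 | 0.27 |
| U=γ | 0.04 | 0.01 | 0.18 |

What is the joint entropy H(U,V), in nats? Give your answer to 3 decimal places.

H(U,V) = −Σ p(x,y)·ln p(x,y) over all 9 cells.
  cell (α,r): −0.04·ln0.04 = 0.1288
  cell (α,s): −0.01·ln0.01 = 0.0461
  cell (α,t): −0.01·ln0.01 = 0.0461
  cell (β,r): −0.17·ln0.17 = 0.3012
  cell (β,s): −0.27·ln0.27 = 0.3535
  cell (β,t): −0.27·ln0.27 = 0.3535
  cell (γ,r): −0.04·ln0.04 = 0.1288
  cell (γ,s): −0.01·ln0.01 = 0.0461
  cell (γ,t): −0.18·ln0.18 = 0.3087
Sum = 1.713 nats.

1.713 nats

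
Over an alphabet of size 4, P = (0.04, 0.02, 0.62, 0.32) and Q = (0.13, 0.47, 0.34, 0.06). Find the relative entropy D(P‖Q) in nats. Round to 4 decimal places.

0.7979 nats

D(P‖Q) = Σ p·ln(p/q).
  0.04·ln(0.04/0.13) = -0.04715
  0.02·ln(0.02/0.47) = -0.06314
  0.62·ln(0.62/0.34) = 0.37248
  0.32·ln(0.32/0.06) = 0.53567
D(P‖Q) = 0.7979 nats.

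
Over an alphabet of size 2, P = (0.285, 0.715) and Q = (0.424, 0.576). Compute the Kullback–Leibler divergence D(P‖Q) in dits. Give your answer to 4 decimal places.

0.0180 dits

D(P‖Q) = Σ p·log₁₀(p/q).
  0.285·log₁₀(0.285/0.424) = -0.04917
  0.715·log₁₀(0.715/0.576) = 0.06713
D(P‖Q) = 0.0180 dits.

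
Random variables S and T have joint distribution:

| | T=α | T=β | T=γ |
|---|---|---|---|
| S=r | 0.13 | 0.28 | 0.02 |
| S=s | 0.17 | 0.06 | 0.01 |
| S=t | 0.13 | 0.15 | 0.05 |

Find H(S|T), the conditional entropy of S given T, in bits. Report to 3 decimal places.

1.444 bits

Chain rule: H(S|T) = H(S,T) − H(T).
Marginals: p(S) = (0.4300, 0.2400, 0.3300), p(T) = (0.4300, 0.4900, 0.0800).
H(S,T) = 2.7636 bits; H(T) = 1.3194 bits.
H(S|T) = 2.7636 − 1.3194 = 1.444 bits.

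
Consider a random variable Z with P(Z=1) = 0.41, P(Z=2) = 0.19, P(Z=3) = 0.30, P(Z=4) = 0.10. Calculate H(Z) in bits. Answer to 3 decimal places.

H(Z) = −Σ p·log₂ p.
  −(0.41)·log₂(0.41) = 0.5274
  −(0.19)·log₂(0.19) = 0.4552
  −(0.30)·log₂(0.30) = 0.5211
  −(0.10)·log₂(0.10) = 0.3322
Sum: 0.5274 + 0.4552 + 0.5211 + 0.3322 = 1.836 bits.

1.836 bits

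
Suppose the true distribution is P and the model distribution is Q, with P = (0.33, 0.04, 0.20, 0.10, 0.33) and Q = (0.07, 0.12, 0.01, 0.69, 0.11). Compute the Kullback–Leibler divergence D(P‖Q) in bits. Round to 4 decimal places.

D(P‖Q) = Σ p·log₂(p/q).
  0.33·log₂(0.33/0.07) = 0.73822
  0.04·log₂(0.04/0.12) = -0.06340
  0.20·log₂(0.20/0.01) = 0.86439
  0.10·log₂(0.10/0.69) = -0.27866
  0.33·log₂(0.33/0.11) = 0.52304
D(P‖Q) = 1.7836 bits.

1.7836 bits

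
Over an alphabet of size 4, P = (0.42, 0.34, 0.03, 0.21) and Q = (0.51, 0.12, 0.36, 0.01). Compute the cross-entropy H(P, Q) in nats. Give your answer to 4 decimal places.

H(P,Q) = −Σ p·ln q.
  −0.42·ln(0.51) = 0.28280
  −0.34·ln(0.12) = 0.72089
  −0.03·ln(0.36) = 0.03065
  −0.21·ln(0.01) = 0.96709
H(P,Q) = 2.0014 nats.

2.0014 nats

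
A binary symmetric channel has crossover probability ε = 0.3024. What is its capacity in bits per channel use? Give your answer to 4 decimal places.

Binary symmetric channel: C = 1 − h₂(ε) where h₂ is the binary entropy function.
h₂(0.3024) = −0.3024·log₂0.3024 − 0.6976·log₂0.6976 = 0.8842.
C = 1 − 0.8842 = 0.1158 bits per channel use.

0.1158 bits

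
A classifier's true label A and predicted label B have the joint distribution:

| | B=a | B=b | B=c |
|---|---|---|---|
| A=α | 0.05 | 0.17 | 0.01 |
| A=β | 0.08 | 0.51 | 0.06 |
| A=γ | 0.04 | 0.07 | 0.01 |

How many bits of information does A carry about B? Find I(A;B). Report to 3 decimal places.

0.028 bits

Marginals: p(A) = (0.2300, 0.6500, 0.1200), p(B) = (0.1700, 0.7500, 0.0800).
I(A;B) = H(A) + H(B) − H(A,B).
H(A) = 1.2587, H(B) = 1.0374, H(A,B) = 2.2683.
I(A;B) = 1.2587 + 1.0374 − 2.2683 = 0.028 bits.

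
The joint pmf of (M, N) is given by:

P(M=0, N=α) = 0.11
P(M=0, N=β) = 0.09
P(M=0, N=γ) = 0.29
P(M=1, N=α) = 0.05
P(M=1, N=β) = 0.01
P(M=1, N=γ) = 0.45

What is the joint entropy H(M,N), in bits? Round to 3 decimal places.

1.982 bits

H(M,N) = −Σ p(x,y)·log₂ p(x,y) over all 6 cells.
  cell (0,α): −0.11·log₂0.11 = 0.3503
  cell (0,β): −0.09·log₂0.09 = 0.3127
  cell (0,γ): −0.29·log₂0.29 = 0.5179
  cell (1,α): −0.05·log₂0.05 = 0.2161
  cell (1,β): −0.01·log₂0.01 = 0.0664
  cell (1,γ): −0.45·log₂0.45 = 0.5184
Sum = 1.982 bits.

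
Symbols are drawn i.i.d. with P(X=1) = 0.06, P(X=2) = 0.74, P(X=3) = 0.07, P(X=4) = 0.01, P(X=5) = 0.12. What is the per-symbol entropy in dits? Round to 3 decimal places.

H(X) = −Σ p·log₁₀ p.
  −(0.06)·log₁₀(0.06) = 0.0733
  −(0.74)·log₁₀(0.74) = 0.0968
  −(0.07)·log₁₀(0.07) = 0.0808
  −(0.01)·log₁₀(0.01) = 0.0200
  −(0.12)·log₁₀(0.12) = 0.1105
Sum: 0.0733 + 0.0968 + 0.0808 + 0.0200 + 0.1105 = 0.381 dits.

0.381 dits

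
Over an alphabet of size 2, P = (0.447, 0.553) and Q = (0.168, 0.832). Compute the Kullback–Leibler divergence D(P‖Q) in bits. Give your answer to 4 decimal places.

0.3052 bits

D(P‖Q) = Σ p·log₂(p/q).
  0.447·log₂(0.447/0.168) = 0.63108
  0.553·log₂(0.553/0.832) = -0.32589
D(P‖Q) = 0.3052 bits.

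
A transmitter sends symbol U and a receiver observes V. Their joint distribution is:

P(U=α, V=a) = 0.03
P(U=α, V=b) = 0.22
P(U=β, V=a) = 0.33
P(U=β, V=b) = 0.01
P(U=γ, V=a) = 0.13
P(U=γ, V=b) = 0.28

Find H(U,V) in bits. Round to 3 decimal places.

H(U,V) = −Σ p(x,y)·log₂ p(x,y) over all 6 cells.
  cell (α,a): −0.03·log₂0.03 = 0.1518
  cell (α,b): −0.22·log₂0.22 = 0.4806
  cell (β,a): −0.33·log₂0.33 = 0.5278
  cell (β,b): −0.01·log₂0.01 = 0.0664
  cell (γ,a): −0.13·log₂0.13 = 0.3826
  cell (γ,b): −0.28·log₂0.28 = 0.5142
Sum = 2.123 bits.

2.123 bits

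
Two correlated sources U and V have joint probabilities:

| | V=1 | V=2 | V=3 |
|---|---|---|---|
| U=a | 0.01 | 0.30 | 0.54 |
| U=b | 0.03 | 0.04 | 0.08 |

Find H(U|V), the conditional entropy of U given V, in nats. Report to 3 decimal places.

0.384 nats

Marginals: p(U) = (0.8500, 0.1500), p(V) = (0.0400, 0.3400, 0.6200).
H(U|V) = Σ p(V) · H(U|V=·).
  V=1: p=0.0400, H(U|V=1) = 0.5623
  V=2: p=0.3400, H(U|V=2) = 0.3622
  V=3: p=0.6200, H(U|V=3) = 0.3845
Weighted sum = 0.384 nats.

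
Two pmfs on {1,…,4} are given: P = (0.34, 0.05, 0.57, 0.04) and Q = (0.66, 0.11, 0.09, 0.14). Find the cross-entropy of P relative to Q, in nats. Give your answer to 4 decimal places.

1.7028 nats

H(P,Q) = −Σ p·ln q.
  −0.34·ln(0.66) = 0.14128
  −0.05·ln(0.11) = 0.11036
  −0.57·ln(0.09) = 1.37253
  −0.04·ln(0.14) = 0.07864
H(P,Q) = 1.7028 nats.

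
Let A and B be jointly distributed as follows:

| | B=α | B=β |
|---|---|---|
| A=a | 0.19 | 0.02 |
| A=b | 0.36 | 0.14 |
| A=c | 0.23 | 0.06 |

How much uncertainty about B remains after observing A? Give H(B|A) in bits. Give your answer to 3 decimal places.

Chain rule: H(B|A) = H(A,B) − H(A).
Marginals: p(A) = (0.2100, 0.5000, 0.2900), p(B) = (0.7800, 0.2200).
H(A,B) = 2.2270 bits; H(A) = 1.4907 bits.
H(B|A) = 2.2270 − 1.4907 = 0.736 bits.

0.736 bits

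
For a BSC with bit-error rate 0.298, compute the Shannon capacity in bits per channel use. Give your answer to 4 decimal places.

0.1212 bits

Binary symmetric channel: C = 1 − h₂(ε) where h₂ is the binary entropy function.
h₂(0.298) = −0.298·log₂0.298 − 0.702·log₂0.702 = 0.8788.
C = 1 − 0.8788 = 0.1212 bits per channel use.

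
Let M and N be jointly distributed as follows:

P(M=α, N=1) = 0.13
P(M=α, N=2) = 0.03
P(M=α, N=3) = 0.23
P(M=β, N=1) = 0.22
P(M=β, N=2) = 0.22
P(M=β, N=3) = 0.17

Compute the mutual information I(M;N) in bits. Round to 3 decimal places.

0.106 bits

Marginals: p(M) = (0.3900, 0.6100), p(N) = (0.3500, 0.2500, 0.4000).
I(M;N) = H(M) + H(N) − H(M,N).
H(M) = 0.9648, H(N) = 1.5589, H(M,N) = 2.4178.
I(M;N) = 0.9648 + 1.5589 − 2.4178 = 0.106 bits.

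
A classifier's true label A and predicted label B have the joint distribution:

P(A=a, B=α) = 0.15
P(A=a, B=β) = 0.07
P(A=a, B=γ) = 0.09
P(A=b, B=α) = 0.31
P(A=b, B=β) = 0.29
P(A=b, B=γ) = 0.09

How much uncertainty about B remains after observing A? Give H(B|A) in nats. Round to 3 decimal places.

Chain rule: H(B|A) = H(A,B) − H(A).
Marginals: p(A) = (0.3100, 0.6900), p(B) = (0.4600, 0.3600, 0.1800).
H(A,B) = 1.6262 nats; H(A) = 0.6191 nats.
H(B|A) = 1.6262 − 0.6191 = 1.007 nats.

1.007 nats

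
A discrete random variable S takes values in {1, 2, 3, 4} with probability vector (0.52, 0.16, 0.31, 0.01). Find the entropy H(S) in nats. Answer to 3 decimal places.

H(S) = −Σ p·ln p.
  −(0.52)·ln(0.52) = 0.3400
  −(0.16)·ln(0.16) = 0.2932
  −(0.31)·ln(0.31) = 0.3631
  −(0.01)·ln(0.01) = 0.0461
Sum: 0.3400 + 0.2932 + 0.3631 + 0.0461 = 1.042 nats.

1.042 nats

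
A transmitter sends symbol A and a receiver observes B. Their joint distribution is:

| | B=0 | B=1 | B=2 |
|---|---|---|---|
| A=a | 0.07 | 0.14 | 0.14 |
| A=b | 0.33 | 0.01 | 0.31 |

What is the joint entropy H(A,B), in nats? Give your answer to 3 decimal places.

H(A,B) = −Σ p(x,y)·ln p(x,y) over all 6 cells.
  cell (a,0): −0.07·ln0.07 = 0.1861
  cell (a,1): −0.14·ln0.14 = 0.2753
  cell (a,2): −0.14·ln0.14 = 0.2753
  cell (b,0): −0.33·ln0.33 = 0.3659
  cell (b,1): −0.01·ln0.01 = 0.0461
  cell (b,2): −0.31·ln0.31 = 0.3631
Sum = 1.512 nats.

1.512 nats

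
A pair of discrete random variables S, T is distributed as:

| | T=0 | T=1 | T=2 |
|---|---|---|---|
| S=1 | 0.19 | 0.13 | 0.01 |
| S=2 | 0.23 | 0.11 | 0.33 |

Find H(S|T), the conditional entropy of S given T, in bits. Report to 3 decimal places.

0.721 bits

Marginals: p(S) = (0.3300, 0.6700), p(T) = (0.4200, 0.2400, 0.3400).
H(S|T) = Σ p(T) · H(S|T=·).
  T=0: p=0.4200, H(S|T=0) = 0.9934
  T=1: p=0.2400, H(S|T=1) = 0.9950
  T=2: p=0.3400, H(S|T=2) = 0.1914
Weighted sum = 0.721 bits.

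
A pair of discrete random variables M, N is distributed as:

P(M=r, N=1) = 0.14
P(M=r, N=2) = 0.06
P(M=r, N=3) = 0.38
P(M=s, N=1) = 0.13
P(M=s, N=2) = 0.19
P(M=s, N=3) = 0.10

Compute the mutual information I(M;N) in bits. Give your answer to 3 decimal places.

Marginals: p(M) = (0.5800, 0.4200), p(N) = (0.2700, 0.2500, 0.4800).
I(M;N) = H(M) + H(N) − H(M,N).
H(M) = 0.9815, H(N) = 1.5183, H(M,N) = 2.3412.
I(M;N) = 0.9815 + 1.5183 − 2.3412 = 0.159 bits.

0.159 bits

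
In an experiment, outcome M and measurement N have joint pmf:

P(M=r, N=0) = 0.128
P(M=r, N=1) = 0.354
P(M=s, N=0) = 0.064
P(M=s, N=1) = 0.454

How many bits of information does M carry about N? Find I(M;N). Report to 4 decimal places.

Marginals: p(M) = (0.4820, 0.5180), p(N) = (0.1920, 0.8080).
I(M;N) = H(M) + H(N) − H(M,N).
H(M) = 0.9991, H(N) = 0.7056, H(M,N) = 1.6810.
I(M;N) = 0.9991 + 0.7056 − 1.6810 = 0.0237 bits.

0.0237 bits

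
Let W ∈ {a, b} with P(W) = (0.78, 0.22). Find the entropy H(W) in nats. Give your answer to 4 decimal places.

H(W) = −Σ p·ln p.
  −(0.78)·ln(0.78) = 0.19380
  −(0.22)·ln(0.22) = 0.33311
Sum: 0.19380 + 0.33311 = 0.5269 nats.

0.5269 nats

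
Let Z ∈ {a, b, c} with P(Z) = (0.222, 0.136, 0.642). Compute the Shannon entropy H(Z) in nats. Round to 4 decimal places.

H(Z) = −Σ p·ln p.
  −(0.222)·ln(0.222) = 0.33413
  −(0.136)·ln(0.136) = 0.27133
  −(0.642)·ln(0.642) = 0.28451
Sum: 0.33413 + 0.27133 + 0.28451 = 0.8900 nats.

0.8900 nats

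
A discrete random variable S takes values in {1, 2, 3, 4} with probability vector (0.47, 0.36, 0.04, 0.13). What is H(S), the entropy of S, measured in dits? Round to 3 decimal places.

H(S) = −Σ p·log₁₀ p.
  −(0.47)·log₁₀(0.47) = 0.1541
  −(0.36)·log₁₀(0.36) = 0.1597
  −(0.04)·log₁₀(0.04) = 0.0559
  −(0.13)·log₁₀(0.13) = 0.1152
Sum: 0.1541 + 0.1597 + 0.0559 + 0.1152 = 0.485 dits.

0.485 dits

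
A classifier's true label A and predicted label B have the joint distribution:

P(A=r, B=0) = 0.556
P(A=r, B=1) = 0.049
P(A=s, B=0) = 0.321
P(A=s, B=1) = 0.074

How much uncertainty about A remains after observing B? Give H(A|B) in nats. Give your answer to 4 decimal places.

Marginals: p(A) = (0.6050, 0.3950), p(B) = (0.8770, 0.1230).
H(A|B) = Σ p(B) · H(A|B=·).
  B=0: p=0.8770, H(A|B=0) = 0.6568
  B=1: p=0.1230, H(A|B=1) = 0.6723
Weighted sum = 0.6587 nats.

0.6587 nats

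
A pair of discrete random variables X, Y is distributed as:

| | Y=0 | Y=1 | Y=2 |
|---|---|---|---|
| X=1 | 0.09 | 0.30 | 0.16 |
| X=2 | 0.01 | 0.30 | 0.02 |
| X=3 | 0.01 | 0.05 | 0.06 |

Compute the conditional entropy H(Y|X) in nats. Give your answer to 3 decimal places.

Chain rule: H(Y|X) = H(X,Y) − H(X).
Marginals: p(X) = (0.5500, 0.3300, 0.1200), p(Y) = (0.1100, 0.6500, 0.2400).
H(X,Y) = 1.7212 nats; H(X) = 0.9491 nats.
H(Y|X) = 1.7212 − 0.9491 = 0.772 nats.

0.772 nats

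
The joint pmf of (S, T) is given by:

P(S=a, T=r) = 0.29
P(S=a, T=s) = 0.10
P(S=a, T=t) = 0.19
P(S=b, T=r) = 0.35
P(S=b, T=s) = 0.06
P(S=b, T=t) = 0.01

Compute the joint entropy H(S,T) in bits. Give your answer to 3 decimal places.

2.145 bits

H(S,T) = −Σ p(x,y)·log₂ p(x,y) over all 6 cells.
  cell (a,r): −0.29·log₂0.29 = 0.5179
  cell (a,s): −0.10·log₂0.10 = 0.3322
  cell (a,t): −0.19·log₂0.19 = 0.4552
  cell (b,r): −0.35·log₂0.35 = 0.5301
  cell (b,s): −0.06·log₂0.06 = 0.2435
  cell (b,t): −0.01·log₂0.01 = 0.0664
Sum = 2.145 bits.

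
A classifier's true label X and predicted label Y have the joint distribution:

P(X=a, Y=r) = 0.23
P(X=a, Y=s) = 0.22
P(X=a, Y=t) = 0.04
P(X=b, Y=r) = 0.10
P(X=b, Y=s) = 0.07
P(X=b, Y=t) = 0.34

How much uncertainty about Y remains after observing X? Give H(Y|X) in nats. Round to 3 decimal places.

Marginals: p(X) = (0.4900, 0.5100), p(Y) = (0.3300, 0.2900, 0.3800).
H(Y|X) = Σ p(X) · H(Y|X=·).
  X=a: p=0.4900, H(Y|X=a) = 0.9191
  X=b: p=0.5100, H(Y|X=b) = 0.8623
Weighted sum = 0.890 nats.

0.890 nats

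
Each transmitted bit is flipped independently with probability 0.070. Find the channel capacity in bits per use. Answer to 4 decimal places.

0.6341 bits

Binary symmetric channel: C = 1 − h₂(ε) where h₂ is the binary entropy function.
h₂(0.070) = −0.070·log₂0.070 − 0.930·log₂0.930 = 0.3659.
C = 1 − 0.3659 = 0.6341 bits per channel use.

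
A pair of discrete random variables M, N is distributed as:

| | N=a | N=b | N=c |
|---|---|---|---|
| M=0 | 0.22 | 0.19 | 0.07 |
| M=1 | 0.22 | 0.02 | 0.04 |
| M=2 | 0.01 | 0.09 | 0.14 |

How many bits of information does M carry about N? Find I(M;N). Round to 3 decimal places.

Marginals: p(M) = (0.4800, 0.2800, 0.2400), p(N) = (0.4500, 0.3000, 0.2500).
I(M;N) = H(M) + H(N) − H(M,N).
H(M) = 1.5166, H(N) = 1.5395, H(M,N) = 2.7598.
I(M;N) = 1.5166 + 1.5395 − 2.7598 = 0.296 bits.

0.296 bits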